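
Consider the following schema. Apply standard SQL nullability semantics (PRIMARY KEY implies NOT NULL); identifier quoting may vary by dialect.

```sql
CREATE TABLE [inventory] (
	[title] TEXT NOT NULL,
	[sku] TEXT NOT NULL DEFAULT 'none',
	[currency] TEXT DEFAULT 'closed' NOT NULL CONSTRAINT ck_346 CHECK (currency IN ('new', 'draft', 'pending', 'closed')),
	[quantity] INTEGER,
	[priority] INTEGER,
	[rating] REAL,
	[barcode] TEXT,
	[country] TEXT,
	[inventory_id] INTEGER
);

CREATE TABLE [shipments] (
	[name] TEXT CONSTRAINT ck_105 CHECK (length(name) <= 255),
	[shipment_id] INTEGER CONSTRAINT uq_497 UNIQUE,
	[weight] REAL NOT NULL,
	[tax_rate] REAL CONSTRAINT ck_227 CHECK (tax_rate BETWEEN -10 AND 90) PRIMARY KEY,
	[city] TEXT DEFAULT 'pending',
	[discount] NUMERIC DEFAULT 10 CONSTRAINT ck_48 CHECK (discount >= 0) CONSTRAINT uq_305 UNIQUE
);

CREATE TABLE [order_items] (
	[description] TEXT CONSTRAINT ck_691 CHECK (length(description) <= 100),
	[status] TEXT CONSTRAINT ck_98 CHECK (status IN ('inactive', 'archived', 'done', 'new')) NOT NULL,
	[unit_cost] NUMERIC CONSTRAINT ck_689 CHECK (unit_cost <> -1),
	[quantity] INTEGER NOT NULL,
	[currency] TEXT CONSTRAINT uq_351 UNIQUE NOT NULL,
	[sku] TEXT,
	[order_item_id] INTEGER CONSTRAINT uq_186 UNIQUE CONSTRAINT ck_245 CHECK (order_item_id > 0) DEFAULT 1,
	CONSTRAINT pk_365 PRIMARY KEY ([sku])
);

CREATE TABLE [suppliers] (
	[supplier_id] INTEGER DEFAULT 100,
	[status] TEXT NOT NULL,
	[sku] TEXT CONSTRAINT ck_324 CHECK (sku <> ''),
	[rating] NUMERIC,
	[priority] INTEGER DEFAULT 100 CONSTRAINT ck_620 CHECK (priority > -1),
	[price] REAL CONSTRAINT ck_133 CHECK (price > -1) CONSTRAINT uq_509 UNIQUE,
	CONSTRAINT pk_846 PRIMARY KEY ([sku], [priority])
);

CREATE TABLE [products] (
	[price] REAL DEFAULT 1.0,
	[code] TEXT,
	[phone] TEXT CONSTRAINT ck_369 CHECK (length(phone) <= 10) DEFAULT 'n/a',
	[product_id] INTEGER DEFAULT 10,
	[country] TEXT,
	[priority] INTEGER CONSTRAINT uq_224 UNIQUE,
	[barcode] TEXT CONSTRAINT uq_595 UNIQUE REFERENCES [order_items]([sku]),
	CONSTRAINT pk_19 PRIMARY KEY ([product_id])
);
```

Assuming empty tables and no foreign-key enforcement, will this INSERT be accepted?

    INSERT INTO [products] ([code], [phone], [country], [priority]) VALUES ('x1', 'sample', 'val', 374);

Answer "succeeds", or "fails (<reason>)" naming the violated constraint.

NOT NULL columns: product_id defaults to 10.
CHECK constraints: 'sample' satisfies (length(phone) <= 10).
No constraint is violated.

succeeds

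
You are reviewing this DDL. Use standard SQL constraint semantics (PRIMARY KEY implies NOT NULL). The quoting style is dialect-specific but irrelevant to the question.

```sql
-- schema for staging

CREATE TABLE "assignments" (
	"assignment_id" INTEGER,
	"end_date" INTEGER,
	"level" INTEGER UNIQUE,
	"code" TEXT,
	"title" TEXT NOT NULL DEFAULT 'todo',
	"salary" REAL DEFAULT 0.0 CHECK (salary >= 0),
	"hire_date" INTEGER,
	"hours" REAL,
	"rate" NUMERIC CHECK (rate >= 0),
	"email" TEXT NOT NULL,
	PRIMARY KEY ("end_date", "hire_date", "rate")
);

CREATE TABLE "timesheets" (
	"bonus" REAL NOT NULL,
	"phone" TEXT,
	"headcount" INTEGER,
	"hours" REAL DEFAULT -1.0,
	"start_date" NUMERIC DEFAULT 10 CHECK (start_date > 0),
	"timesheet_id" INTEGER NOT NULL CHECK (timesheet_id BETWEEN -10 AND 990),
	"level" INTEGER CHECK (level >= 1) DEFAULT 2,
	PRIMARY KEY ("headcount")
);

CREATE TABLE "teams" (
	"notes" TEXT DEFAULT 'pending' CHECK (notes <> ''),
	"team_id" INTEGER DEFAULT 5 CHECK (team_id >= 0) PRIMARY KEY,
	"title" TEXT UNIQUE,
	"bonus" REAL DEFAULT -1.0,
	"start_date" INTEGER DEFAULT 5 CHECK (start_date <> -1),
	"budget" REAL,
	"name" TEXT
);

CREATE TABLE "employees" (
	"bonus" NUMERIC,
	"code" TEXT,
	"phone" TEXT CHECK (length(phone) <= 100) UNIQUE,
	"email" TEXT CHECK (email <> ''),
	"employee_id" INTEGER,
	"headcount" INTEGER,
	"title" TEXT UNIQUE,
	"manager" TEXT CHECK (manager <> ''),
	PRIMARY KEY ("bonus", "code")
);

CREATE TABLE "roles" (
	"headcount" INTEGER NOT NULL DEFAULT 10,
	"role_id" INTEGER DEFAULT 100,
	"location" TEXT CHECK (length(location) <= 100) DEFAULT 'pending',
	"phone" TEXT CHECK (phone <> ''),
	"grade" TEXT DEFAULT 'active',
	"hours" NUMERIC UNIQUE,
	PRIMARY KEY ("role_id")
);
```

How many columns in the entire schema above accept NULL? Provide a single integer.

25

assignments: 5 nullable (assignment_id, level, code, salary, hours — PK (end_date, hire_date, rate) and explicit NOT NULL columns excluded).
timesheets: 4 nullable (phone, hours, start_date, level — PK (headcount) and explicit NOT NULL columns excluded).
teams: 6 nullable (notes, title, bonus, start_date, budget, name — PK (team_id) and explicit NOT NULL columns excluded).
employees: 6 nullable (phone, email, employee_id, headcount, title, manager — PK (bonus, code) and explicit NOT NULL columns excluded).
roles: 4 nullable (location, phone, grade, hours — PK (role_id) and explicit NOT NULL columns excluded).
Total: 5 + 4 + 6 + 6 + 4 = 25.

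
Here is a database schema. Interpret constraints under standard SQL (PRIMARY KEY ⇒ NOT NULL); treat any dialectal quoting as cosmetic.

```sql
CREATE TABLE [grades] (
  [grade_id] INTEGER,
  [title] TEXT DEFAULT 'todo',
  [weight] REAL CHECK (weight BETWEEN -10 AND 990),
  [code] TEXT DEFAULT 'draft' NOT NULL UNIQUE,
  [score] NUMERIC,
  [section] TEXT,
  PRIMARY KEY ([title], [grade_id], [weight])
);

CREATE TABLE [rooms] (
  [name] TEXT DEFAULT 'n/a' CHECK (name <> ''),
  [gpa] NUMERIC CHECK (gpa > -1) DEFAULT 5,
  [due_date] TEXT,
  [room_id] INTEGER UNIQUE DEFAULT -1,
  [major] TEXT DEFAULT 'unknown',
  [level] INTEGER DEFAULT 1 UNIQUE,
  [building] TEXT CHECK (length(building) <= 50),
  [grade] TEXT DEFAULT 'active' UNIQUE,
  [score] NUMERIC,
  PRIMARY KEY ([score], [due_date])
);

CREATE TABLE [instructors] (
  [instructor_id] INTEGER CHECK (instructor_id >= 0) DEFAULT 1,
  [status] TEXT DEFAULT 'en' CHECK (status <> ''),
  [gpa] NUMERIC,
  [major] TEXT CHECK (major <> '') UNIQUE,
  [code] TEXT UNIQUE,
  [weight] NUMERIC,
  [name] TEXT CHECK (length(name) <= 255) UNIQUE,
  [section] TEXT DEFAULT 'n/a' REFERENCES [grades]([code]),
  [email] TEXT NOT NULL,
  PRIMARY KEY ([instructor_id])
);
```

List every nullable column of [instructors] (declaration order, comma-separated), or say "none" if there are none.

- instructor_id: part of the PRIMARY KEY, which implies NOT NULL → not nullable.
- status: CHECK does not forbid NULL (a CHECK constraint passes when its expression is NULL) → nullable.
- gpa: no NOT NULL constraint applies → nullable.
- major: CHECK does not forbid NULL (a CHECK constraint passes when its expression is NULL) → nullable.
- code: UNIQUE does not imply NOT NULL → nullable.
- weight: no NOT NULL constraint applies → nullable.
- name: CHECK does not forbid NULL (a CHECK constraint passes when its expression is NULL) → nullable.
- section: a foreign key column may be NULL unless separately constrained → nullable.
- email: declared NOT NULL → not nullable.

status, gpa, major, code, weight, name, section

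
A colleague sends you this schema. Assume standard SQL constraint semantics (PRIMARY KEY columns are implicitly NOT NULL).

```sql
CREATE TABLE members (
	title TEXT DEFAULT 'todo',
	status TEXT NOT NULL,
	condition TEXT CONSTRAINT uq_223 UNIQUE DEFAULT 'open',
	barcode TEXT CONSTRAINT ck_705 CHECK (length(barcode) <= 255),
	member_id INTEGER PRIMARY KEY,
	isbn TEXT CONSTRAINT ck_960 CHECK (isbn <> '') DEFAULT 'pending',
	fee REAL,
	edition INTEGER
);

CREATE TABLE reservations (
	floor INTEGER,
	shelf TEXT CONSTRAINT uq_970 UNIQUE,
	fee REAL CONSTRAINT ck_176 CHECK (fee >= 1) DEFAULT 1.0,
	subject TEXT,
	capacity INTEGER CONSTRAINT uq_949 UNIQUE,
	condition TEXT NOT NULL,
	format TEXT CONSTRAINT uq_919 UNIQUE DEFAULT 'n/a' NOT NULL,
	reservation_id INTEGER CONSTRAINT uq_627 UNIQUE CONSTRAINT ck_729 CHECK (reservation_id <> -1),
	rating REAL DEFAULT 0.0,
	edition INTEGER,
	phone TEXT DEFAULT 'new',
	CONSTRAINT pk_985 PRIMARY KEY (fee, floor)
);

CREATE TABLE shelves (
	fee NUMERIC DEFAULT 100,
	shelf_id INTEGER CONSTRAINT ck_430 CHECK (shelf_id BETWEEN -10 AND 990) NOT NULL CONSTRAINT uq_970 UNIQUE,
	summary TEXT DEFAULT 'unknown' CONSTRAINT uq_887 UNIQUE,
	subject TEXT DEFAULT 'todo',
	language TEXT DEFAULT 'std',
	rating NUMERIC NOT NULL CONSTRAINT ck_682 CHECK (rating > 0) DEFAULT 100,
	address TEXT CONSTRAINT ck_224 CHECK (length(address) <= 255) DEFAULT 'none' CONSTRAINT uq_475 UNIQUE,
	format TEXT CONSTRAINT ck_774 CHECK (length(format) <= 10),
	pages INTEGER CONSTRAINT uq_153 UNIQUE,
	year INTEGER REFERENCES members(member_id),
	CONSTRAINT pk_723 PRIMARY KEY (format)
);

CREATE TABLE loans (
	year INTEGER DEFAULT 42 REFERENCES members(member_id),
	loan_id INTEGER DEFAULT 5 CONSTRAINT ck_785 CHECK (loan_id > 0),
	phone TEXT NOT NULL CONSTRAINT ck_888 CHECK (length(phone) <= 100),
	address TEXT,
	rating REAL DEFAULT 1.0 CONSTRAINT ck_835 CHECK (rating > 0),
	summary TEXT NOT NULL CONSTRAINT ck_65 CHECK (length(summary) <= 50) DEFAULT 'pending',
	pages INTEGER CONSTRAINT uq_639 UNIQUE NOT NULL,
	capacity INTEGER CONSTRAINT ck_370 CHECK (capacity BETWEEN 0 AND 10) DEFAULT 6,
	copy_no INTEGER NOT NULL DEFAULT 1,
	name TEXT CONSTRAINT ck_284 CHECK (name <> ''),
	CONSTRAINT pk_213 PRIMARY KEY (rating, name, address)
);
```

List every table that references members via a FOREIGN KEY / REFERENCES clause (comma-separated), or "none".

shelves, loans

- shelves.year references members(member_id).
- loans.year references members(member_id).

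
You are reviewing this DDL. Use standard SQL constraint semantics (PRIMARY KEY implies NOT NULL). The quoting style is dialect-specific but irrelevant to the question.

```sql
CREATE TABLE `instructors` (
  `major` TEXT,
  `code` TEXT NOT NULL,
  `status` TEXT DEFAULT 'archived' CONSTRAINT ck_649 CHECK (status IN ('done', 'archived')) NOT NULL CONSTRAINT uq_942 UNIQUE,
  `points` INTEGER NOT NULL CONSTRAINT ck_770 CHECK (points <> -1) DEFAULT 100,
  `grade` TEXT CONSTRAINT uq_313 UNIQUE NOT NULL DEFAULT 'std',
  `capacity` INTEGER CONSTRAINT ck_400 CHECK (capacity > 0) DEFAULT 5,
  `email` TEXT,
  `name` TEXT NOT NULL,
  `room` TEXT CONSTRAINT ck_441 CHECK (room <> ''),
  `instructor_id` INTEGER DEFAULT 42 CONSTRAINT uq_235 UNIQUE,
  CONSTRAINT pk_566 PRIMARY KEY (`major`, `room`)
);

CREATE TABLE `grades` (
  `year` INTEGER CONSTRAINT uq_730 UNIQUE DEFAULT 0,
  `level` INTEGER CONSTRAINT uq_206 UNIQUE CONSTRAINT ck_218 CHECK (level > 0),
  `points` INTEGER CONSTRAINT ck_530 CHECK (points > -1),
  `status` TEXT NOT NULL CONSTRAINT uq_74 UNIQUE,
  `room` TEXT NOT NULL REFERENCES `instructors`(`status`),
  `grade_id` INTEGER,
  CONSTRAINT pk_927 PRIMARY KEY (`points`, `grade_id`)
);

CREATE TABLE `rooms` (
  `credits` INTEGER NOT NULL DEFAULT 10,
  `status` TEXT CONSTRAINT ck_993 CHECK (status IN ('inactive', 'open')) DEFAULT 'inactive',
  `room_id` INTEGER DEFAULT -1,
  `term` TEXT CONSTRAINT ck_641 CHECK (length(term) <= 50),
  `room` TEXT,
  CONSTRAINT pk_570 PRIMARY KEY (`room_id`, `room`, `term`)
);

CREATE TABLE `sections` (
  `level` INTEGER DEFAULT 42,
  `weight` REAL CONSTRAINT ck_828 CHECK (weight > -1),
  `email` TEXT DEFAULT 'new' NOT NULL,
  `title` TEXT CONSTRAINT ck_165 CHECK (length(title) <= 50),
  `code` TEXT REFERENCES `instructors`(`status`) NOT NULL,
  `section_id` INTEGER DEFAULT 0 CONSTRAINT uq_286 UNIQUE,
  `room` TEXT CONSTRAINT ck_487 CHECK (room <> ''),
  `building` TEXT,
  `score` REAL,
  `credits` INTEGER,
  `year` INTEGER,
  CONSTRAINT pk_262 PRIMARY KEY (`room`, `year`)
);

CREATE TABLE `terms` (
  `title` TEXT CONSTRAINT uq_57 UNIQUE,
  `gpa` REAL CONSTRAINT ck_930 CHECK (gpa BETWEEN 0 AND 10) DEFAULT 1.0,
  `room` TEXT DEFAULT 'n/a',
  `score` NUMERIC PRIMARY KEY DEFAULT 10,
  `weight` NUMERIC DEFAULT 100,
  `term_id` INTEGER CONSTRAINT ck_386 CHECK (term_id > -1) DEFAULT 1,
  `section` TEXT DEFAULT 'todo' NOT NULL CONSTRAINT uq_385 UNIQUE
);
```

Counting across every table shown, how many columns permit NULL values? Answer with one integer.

18

instructors: 3 nullable (capacity, email, instructor_id — PK (major, room) and explicit NOT NULL columns excluded).
grades: 2 nullable (year, level — PK (points, grade_id) and explicit NOT NULL columns excluded).
rooms: 1 nullable (status — PK (room_id, room, term) and explicit NOT NULL columns excluded).
sections: 7 nullable (level, weight, title, section_id, building, score, credits — PK (room, year) and explicit NOT NULL columns excluded).
terms: 5 nullable (title, gpa, room, weight, term_id — PK (score) and explicit NOT NULL columns excluded).
Total: 3 + 2 + 1 + 7 + 5 = 18.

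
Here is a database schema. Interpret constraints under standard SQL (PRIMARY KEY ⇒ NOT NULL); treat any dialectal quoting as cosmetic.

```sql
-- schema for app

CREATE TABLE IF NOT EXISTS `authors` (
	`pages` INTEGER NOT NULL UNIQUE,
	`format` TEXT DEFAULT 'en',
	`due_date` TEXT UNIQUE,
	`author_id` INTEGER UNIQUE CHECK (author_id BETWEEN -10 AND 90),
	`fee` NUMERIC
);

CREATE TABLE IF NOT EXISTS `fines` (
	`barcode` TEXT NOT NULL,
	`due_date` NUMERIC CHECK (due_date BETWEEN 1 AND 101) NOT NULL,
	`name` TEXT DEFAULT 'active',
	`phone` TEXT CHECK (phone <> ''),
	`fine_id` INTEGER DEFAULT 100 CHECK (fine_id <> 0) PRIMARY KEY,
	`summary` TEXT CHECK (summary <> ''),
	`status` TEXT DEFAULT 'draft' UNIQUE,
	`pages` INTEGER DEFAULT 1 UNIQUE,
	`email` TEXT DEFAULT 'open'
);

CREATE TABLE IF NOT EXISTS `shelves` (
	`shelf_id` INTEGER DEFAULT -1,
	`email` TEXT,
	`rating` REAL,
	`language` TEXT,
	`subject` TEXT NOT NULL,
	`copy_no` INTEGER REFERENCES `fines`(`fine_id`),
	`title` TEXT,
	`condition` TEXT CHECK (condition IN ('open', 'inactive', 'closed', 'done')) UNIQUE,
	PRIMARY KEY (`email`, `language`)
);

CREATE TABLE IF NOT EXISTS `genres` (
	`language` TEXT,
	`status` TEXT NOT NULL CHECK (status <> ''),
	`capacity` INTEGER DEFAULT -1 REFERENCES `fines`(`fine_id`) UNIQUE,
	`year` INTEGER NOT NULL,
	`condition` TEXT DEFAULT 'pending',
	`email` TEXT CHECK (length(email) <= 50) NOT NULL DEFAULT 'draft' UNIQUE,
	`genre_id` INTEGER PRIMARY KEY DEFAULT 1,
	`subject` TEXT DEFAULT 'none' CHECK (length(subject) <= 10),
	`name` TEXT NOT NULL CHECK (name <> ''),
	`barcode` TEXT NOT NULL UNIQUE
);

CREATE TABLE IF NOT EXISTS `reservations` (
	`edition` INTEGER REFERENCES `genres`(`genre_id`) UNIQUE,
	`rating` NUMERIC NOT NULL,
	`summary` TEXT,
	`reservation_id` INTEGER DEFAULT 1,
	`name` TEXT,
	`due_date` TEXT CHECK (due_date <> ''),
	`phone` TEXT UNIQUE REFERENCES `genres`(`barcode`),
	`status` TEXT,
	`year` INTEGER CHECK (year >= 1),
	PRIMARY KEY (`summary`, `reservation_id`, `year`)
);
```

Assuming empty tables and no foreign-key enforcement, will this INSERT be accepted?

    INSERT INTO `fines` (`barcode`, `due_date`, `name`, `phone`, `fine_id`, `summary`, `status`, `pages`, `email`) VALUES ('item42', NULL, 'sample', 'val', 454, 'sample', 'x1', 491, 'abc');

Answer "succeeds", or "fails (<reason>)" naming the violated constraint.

due_date is explicitly set to NULL, but due_date is declared NOT NULL.

fails (NOT NULL on due_date)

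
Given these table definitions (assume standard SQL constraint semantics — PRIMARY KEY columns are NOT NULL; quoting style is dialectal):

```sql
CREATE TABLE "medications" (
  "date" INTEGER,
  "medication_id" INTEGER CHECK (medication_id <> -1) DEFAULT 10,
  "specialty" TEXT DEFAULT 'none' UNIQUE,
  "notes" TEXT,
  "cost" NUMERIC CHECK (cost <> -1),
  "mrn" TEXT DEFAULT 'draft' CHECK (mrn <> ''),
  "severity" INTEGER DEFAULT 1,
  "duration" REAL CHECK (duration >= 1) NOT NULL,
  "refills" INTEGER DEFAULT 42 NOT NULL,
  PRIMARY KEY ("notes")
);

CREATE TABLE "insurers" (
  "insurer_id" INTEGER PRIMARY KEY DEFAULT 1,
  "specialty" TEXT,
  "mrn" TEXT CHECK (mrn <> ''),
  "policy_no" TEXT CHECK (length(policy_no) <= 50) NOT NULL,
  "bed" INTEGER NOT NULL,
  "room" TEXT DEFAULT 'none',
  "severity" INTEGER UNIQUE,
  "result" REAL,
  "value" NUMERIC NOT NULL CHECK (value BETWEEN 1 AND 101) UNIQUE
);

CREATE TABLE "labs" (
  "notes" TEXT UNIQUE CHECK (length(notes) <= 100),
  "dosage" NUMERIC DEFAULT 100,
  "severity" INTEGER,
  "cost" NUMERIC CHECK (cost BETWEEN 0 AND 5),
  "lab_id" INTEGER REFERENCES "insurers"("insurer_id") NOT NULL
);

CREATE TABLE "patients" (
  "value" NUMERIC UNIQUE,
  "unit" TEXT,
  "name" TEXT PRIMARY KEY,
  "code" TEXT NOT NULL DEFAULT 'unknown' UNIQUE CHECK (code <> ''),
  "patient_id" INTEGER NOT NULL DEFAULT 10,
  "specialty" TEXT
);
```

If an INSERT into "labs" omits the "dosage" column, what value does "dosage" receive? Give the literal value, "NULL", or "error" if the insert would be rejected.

100

dosage has an explicit DEFAULT 100.
When the column is omitted from an INSERT, that default is used.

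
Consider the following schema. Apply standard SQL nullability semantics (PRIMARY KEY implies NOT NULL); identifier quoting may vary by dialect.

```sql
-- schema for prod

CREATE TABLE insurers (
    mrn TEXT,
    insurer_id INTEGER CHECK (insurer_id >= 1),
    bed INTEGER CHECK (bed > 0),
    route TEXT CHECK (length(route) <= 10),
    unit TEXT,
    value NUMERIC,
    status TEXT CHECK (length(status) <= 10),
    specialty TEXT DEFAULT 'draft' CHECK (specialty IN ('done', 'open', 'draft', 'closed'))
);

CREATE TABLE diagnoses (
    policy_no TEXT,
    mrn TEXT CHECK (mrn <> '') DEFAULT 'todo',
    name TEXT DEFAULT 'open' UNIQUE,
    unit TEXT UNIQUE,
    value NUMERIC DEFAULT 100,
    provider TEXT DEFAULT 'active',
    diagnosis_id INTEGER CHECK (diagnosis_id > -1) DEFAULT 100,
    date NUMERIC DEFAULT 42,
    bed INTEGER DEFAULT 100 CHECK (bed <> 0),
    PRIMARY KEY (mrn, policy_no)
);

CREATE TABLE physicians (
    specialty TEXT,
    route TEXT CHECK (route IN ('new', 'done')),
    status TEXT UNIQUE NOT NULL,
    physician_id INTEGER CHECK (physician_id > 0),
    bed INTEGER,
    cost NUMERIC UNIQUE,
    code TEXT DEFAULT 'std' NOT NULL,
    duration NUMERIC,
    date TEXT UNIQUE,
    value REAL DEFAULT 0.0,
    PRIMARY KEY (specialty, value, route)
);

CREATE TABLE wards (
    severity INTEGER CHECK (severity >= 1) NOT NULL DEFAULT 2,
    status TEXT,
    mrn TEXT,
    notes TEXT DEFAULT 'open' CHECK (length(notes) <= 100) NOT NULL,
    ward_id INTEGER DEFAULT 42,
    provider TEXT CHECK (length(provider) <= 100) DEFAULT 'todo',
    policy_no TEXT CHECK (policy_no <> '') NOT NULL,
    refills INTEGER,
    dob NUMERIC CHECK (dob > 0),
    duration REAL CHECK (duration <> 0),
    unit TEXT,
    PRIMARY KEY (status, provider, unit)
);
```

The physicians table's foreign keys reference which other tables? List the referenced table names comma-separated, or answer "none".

none

No column in physicians has a REFERENCES clause.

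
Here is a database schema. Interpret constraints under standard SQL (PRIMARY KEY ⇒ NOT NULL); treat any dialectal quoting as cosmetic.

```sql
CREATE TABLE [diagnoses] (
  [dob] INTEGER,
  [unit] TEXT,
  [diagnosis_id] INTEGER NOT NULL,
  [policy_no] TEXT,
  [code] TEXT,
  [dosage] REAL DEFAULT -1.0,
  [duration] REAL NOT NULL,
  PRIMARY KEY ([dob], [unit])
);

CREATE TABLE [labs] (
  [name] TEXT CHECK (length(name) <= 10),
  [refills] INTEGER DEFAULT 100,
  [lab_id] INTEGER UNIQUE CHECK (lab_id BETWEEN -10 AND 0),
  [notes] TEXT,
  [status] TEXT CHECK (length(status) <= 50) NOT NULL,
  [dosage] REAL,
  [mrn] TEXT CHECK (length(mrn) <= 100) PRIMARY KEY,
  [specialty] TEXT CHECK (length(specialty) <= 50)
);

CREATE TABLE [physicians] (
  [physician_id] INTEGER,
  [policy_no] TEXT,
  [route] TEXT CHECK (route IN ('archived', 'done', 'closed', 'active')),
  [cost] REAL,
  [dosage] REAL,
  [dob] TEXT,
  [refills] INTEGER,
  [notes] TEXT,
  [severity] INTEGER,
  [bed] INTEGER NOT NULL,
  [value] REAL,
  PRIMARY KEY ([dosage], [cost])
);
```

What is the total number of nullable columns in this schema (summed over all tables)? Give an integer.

diagnoses: 3 nullable (policy_no, code, dosage — PK (dob, unit) and explicit NOT NULL columns excluded).
labs: 6 nullable (name, refills, lab_id, notes, dosage, specialty — PK (mrn) and explicit NOT NULL columns excluded).
physicians: 8 nullable (physician_id, policy_no, route, dob, refills, notes, severity, value — PK (dosage, cost) and explicit NOT NULL columns excluded).
Total: 3 + 6 + 8 = 17.

17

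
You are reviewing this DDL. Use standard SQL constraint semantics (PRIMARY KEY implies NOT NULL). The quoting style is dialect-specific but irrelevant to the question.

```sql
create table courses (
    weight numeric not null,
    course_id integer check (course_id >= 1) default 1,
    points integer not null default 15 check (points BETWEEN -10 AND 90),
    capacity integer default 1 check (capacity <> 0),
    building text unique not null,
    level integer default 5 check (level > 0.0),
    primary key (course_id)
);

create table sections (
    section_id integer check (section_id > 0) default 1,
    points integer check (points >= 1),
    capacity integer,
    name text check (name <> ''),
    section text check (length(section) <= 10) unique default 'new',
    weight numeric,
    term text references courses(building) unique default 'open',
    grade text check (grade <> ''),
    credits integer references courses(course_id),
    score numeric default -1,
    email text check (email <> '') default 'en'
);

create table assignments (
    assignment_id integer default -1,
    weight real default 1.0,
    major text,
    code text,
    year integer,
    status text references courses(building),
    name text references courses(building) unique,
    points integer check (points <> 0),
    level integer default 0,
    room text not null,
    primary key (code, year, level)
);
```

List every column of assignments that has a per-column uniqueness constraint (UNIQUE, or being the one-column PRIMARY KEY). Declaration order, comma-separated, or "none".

name

- assignment_id: no UNIQUE or single-column PK constraint.
- weight: no UNIQUE or single-column PK constraint.
- major: no UNIQUE or single-column PK constraint.
- code: part of a composite PRIMARY KEY — only the tuple is unique, not this column on its own.
- year: part of a composite PRIMARY KEY — only the tuple is unique, not this column on its own.
- status: no UNIQUE or single-column PK constraint.
- name: declared UNIQUE → unique.
- points: no UNIQUE or single-column PK constraint.
- level: part of a composite PRIMARY KEY — only the tuple is unique, not this column on its own.
- room: no UNIQUE or single-column PK constraint.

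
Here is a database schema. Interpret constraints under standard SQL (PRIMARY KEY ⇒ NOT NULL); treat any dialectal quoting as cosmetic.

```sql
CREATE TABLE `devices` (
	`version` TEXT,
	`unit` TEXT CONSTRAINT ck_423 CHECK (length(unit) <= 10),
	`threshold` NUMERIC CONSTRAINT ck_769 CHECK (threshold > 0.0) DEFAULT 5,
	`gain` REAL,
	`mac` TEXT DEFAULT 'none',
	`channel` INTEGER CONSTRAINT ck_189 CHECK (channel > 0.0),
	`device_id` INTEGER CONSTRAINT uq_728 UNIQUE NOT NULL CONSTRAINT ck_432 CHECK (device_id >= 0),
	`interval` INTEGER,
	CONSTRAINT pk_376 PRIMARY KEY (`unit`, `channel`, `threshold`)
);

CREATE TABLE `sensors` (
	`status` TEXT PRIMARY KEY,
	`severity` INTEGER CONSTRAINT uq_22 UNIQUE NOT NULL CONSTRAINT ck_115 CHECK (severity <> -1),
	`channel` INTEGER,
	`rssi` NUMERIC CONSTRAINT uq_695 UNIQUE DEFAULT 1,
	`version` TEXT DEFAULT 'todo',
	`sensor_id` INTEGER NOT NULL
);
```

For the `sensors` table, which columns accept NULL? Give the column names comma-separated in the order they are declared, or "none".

- status: part of the PRIMARY KEY, which implies NOT NULL → not nullable.
- severity: declared NOT NULL → not nullable.
- channel: no NOT NULL constraint applies → nullable.
- rssi: UNIQUE does not imply NOT NULL → nullable.
- version: DEFAULT only fills an omitted column; an explicit NULL is still allowed → nullable.
- sensor_id: declared NOT NULL → not nullable.

channel, rssi, version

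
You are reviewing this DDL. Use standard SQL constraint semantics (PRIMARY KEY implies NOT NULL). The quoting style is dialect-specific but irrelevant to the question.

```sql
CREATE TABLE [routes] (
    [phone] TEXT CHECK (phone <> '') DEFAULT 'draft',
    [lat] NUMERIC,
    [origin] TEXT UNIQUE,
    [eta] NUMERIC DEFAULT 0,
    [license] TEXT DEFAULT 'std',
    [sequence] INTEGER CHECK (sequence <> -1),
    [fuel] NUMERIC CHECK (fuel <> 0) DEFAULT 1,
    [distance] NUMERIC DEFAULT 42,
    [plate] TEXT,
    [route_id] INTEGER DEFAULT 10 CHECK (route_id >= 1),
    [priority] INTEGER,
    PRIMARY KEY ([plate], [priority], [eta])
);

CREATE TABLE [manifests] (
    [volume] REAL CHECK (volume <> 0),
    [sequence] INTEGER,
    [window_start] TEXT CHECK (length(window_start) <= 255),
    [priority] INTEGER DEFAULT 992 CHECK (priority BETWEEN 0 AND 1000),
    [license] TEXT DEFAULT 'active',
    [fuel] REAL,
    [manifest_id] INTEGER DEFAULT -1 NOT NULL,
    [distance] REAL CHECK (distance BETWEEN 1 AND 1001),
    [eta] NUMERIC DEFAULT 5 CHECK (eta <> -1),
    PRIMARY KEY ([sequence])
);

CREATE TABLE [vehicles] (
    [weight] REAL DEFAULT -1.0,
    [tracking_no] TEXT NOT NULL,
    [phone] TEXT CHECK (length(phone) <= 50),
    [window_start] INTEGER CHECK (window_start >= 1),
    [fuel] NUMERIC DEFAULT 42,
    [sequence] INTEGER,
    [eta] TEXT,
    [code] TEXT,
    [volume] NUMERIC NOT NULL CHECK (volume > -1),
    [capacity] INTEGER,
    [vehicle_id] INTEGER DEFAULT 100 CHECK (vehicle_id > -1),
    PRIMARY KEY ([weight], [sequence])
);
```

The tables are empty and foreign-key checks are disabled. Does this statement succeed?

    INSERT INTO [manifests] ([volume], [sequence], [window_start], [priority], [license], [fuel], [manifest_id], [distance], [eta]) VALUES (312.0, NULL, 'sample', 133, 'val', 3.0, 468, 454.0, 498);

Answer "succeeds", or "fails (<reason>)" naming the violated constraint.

sequence is explicitly set to NULL, but sequence is part of the PRIMARY KEY (implied NOT NULL).

fails (NOT NULL on sequence)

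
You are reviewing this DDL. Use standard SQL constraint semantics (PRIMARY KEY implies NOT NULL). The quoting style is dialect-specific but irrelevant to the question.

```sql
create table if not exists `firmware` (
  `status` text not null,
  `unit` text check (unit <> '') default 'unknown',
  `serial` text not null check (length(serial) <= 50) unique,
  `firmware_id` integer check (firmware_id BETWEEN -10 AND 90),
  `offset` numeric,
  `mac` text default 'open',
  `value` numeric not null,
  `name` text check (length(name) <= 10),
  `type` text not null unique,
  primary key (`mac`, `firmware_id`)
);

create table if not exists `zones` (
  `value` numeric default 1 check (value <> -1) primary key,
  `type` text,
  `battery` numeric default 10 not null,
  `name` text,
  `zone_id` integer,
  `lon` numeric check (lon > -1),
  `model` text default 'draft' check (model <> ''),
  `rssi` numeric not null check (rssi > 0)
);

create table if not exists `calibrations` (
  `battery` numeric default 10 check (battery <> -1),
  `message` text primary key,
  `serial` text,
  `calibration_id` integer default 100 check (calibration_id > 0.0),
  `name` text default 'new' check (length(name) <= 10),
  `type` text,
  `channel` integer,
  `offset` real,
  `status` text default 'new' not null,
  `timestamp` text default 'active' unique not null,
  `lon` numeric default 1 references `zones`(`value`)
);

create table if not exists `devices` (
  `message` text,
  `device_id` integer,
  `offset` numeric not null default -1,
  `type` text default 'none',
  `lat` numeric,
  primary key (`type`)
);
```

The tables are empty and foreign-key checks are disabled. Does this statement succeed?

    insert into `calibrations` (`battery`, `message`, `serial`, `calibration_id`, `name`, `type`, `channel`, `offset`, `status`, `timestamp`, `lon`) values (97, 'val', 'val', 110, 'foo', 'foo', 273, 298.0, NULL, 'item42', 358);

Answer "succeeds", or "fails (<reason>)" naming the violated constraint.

fails (NOT NULL on status)

status is explicitly set to NULL, but status is declared NOT NULL.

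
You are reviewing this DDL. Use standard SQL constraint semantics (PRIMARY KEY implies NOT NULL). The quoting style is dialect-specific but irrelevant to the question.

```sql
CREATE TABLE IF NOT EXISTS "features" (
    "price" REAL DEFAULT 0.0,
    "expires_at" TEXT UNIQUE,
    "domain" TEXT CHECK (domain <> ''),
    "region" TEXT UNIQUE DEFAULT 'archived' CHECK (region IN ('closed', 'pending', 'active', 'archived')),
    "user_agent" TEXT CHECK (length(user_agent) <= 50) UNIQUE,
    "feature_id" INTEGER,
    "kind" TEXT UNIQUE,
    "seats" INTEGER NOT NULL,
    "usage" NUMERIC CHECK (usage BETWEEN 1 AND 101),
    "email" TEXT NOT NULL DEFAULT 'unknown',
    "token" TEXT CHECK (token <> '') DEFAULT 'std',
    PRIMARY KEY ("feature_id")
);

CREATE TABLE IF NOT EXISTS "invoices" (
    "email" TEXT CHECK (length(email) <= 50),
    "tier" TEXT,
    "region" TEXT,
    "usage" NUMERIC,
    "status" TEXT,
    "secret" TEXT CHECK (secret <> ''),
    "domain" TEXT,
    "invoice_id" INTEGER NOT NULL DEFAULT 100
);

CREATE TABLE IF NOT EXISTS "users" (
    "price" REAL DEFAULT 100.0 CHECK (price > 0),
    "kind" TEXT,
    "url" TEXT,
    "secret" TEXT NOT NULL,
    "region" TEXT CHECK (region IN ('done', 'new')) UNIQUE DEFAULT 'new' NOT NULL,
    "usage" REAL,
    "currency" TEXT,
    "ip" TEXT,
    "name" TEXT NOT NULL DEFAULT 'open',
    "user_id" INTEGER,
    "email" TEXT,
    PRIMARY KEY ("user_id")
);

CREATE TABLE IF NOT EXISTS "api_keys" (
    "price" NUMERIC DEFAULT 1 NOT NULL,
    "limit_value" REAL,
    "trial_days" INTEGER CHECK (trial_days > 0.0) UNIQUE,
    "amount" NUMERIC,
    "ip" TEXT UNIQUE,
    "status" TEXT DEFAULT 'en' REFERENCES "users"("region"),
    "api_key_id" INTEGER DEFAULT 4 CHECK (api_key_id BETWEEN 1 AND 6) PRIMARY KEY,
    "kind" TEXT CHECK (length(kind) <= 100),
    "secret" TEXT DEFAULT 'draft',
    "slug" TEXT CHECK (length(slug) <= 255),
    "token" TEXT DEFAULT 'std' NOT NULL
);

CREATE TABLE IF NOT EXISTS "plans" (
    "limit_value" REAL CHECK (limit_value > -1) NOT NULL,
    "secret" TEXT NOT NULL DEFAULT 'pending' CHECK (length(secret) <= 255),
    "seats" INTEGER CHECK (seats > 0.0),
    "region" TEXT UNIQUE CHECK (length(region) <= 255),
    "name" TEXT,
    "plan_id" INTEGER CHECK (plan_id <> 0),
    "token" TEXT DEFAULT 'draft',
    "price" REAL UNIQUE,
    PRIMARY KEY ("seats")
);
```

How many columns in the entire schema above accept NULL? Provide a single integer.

features: 8 nullable (price, expires_at, domain, region, user_agent, kind, usage, token — PK (feature_id) and explicit NOT NULL columns excluded).
invoices: 7 nullable (email, tier, region, usage, status, secret, domain — PK none and explicit NOT NULL columns excluded).
users: 7 nullable (price, kind, url, usage, currency, ip, email — PK (user_id) and explicit NOT NULL columns excluded).
api_keys: 8 nullable (limit_value, trial_days, amount, ip, status, kind, secret, slug — PK (api_key_id) and explicit NOT NULL columns excluded).
plans: 5 nullable (region, name, plan_id, token, price — PK (seats) and explicit NOT NULL columns excluded).
Total: 8 + 7 + 7 + 8 + 5 = 35.

35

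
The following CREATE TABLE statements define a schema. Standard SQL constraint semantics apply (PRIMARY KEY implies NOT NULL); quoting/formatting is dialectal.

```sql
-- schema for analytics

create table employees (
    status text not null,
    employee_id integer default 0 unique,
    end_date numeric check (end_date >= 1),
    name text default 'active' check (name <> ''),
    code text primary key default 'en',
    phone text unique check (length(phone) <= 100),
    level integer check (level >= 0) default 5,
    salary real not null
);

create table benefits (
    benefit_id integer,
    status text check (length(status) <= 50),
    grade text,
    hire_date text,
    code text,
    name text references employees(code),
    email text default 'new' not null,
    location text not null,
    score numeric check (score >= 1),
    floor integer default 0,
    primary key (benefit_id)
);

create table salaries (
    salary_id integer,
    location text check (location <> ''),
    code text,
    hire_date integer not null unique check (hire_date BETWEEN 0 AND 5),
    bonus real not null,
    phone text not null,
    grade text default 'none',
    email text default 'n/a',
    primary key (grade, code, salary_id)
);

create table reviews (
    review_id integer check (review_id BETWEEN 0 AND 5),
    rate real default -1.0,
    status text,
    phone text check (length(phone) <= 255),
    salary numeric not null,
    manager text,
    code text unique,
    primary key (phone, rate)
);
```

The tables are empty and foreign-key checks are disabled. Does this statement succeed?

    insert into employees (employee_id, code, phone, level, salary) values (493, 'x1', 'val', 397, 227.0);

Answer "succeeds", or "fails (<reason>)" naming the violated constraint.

status is omitted from the column list and has no DEFAULT, so it would receive NULL.
But status is declared NOT NULL.

fails (NOT NULL on status)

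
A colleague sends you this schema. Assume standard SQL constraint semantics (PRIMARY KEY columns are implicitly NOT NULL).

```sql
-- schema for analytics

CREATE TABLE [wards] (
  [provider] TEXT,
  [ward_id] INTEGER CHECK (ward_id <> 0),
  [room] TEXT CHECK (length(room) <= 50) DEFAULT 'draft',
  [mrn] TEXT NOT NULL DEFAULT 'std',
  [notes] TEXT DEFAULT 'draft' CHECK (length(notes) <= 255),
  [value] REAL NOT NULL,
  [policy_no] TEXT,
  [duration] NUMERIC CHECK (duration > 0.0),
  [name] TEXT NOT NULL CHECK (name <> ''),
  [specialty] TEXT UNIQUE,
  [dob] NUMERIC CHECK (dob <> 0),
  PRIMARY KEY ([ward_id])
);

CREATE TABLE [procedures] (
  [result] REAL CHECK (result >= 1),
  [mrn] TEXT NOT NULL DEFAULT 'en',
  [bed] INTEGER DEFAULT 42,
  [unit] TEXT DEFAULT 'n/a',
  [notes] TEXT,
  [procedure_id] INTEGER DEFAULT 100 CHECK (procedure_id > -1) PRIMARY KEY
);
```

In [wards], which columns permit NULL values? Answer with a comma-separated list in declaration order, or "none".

- provider: no NOT NULL constraint applies → nullable.
- ward_id: part of the PRIMARY KEY, which implies NOT NULL → not nullable.
- room: CHECK does not forbid NULL (a CHECK constraint passes when its expression is NULL) → nullable.
- mrn: declared NOT NULL → not nullable.
- notes: CHECK does not forbid NULL (a CHECK constraint passes when its expression is NULL) → nullable.
- value: declared NOT NULL → not nullable.
- policy_no: no NOT NULL constraint applies → nullable.
- duration: CHECK does not forbid NULL (a CHECK constraint passes when its expression is NULL) → nullable.
- name: declared NOT NULL → not nullable.
- specialty: UNIQUE does not imply NOT NULL → nullable.
- dob: CHECK does not forbid NULL (a CHECK constraint passes when its expression is NULL) → nullable.

provider, room, notes, policy_no, duration, specialty, dob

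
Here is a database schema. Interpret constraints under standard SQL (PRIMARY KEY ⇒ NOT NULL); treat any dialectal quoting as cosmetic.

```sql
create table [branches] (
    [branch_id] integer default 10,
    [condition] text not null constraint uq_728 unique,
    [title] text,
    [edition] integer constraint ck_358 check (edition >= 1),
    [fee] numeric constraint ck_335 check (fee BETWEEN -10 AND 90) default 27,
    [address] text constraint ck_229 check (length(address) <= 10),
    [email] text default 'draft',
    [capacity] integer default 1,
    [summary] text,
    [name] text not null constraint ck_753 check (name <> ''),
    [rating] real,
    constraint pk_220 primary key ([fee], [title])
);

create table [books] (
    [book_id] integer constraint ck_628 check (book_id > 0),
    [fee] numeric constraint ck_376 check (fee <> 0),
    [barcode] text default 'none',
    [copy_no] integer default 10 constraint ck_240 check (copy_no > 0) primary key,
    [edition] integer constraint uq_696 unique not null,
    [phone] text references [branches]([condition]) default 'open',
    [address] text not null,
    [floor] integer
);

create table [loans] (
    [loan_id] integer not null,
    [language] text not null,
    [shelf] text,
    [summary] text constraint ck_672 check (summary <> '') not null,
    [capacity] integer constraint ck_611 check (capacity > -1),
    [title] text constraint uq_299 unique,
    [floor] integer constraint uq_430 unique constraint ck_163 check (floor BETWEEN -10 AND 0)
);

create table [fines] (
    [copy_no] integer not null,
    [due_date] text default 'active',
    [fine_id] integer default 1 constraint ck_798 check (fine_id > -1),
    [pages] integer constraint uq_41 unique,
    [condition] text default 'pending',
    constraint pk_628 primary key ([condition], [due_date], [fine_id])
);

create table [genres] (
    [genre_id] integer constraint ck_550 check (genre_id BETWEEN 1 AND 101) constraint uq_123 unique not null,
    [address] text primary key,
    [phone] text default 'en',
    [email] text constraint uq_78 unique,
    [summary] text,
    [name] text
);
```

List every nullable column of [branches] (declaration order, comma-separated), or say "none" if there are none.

branch_id, edition, address, email, capacity, summary, rating

- branch_id: DEFAULT only fills an omitted column; an explicit NULL is still allowed → nullable.
- condition: declared NOT NULL → not nullable.
- title: part of the PRIMARY KEY, which implies NOT NULL → not nullable.
- edition: CHECK does not forbid NULL (a CHECK constraint passes when its expression is NULL) → nullable.
- fee: part of the PRIMARY KEY, which implies NOT NULL → not nullable.
- address: CHECK does not forbid NULL (a CHECK constraint passes when its expression is NULL) → nullable.
- email: DEFAULT only fills an omitted column; an explicit NULL is still allowed → nullable.
- capacity: DEFAULT only fills an omitted column; an explicit NULL is still allowed → nullable.
- summary: no NOT NULL constraint applies → nullable.
- name: declared NOT NULL → not nullable.
- rating: no NOT NULL constraint applies → nullable.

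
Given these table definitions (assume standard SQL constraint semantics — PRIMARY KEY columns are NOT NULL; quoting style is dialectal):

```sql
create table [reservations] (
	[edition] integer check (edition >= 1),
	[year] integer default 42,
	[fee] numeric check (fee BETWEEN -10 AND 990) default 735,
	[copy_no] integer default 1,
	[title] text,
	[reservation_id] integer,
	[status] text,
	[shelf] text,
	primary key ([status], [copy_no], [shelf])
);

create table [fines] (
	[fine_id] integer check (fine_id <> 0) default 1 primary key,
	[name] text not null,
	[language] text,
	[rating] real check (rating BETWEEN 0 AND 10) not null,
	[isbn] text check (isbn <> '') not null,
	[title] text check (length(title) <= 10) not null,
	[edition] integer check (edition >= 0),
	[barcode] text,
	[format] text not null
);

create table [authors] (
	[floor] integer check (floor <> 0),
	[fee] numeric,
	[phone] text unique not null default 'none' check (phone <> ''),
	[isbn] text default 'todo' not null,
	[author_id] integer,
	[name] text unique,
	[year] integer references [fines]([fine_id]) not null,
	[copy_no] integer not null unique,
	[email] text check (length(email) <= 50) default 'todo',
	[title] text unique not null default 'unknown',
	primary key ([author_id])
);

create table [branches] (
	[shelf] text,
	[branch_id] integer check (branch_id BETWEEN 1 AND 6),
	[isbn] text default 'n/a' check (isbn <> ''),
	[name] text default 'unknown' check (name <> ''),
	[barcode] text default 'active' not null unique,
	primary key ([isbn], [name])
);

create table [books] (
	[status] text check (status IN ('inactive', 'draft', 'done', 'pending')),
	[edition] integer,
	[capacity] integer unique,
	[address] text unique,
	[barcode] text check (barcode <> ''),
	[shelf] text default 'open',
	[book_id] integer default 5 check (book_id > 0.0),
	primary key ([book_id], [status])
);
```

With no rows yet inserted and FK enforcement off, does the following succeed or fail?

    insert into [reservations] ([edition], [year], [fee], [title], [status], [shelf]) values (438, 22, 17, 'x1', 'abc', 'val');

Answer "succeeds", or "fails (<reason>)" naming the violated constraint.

succeeds

NOT NULL columns: copy_no defaults to 1; shelf is supplied; status is supplied.
CHECK constraints: 438 satisfies (edition >= 1); 17 satisfies (fee BETWEEN -10 AND 990).
No constraint is violated.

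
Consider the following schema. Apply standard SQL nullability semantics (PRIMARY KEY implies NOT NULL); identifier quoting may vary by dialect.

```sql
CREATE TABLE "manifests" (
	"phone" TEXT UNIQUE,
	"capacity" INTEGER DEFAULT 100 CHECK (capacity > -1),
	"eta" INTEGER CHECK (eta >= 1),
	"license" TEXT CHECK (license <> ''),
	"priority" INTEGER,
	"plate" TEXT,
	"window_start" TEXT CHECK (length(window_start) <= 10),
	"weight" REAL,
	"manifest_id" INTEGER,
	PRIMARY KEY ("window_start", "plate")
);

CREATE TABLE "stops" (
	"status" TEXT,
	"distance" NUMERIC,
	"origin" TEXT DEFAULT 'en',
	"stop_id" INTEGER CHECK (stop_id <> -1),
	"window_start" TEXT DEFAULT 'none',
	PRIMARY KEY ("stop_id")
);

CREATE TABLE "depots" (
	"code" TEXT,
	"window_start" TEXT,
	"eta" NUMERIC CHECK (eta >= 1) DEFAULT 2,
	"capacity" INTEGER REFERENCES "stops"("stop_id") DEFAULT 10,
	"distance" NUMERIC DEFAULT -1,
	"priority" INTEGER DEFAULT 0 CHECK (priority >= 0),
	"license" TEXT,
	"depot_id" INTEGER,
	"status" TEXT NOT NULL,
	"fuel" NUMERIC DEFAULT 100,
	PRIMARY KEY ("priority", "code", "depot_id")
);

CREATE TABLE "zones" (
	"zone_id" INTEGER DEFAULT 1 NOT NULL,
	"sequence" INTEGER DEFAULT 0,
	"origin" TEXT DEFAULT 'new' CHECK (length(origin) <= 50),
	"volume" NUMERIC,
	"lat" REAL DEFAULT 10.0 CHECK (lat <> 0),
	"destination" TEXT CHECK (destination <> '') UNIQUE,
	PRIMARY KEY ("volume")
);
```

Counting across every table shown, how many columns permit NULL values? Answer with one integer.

manifests: 7 nullable (phone, capacity, eta, license, priority, weight, manifest_id — PK (window_start, plate) and explicit NOT NULL columns excluded).
stops: 4 nullable (status, distance, origin, window_start — PK (stop_id) and explicit NOT NULL columns excluded).
depots: 6 nullable (window_start, eta, capacity, distance, license, fuel — PK (priority, code, depot_id) and explicit NOT NULL columns excluded).
zones: 4 nullable (sequence, origin, lat, destination — PK (volume) and explicit NOT NULL columns excluded).
Total: 7 + 4 + 6 + 4 = 21.

21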